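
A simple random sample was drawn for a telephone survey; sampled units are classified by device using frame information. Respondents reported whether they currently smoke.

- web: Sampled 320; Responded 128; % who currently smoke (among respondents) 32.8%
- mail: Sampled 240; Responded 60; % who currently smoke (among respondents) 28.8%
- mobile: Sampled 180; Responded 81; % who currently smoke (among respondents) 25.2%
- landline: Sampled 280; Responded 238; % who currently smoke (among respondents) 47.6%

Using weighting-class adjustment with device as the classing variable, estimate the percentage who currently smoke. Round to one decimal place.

Response rates by class: web 128/320 = 40%, mail 60/240 = 25%, mobile 81/180 = 45%, landline 238/280 = 85%.
Weighting each respondent by the inverse class response rate inflates each class back to its sampled size, so the class weight is n_sampled:
  web: 320 × 32.8 = 10,496
  mail: 240 × 28.8 = 6912
  mobile: 180 × 25.2 = 4536
  landline: 280 × 47.6 = 13,328
Adjusted estimate = 35,272 / 1,020 = 34.5804 → 34.6%.

34.6%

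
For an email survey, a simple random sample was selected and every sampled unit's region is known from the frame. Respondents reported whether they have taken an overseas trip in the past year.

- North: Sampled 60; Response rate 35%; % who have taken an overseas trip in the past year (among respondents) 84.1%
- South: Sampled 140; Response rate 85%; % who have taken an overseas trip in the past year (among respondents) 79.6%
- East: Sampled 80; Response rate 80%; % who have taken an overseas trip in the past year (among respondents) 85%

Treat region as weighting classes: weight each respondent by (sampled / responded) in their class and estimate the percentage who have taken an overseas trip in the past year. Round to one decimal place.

Weighting each respondent by the inverse class response rate inflates each class back to its sampled size, so the class weight is n_sampled:
  North: 60 × 84.1 = 5046
  South: 140 × 79.6 = 11,144
  East: 80 × 85 = 6800
Adjusted estimate = 22,990 / 280 = 82.1071 → 82.1%.

82.1%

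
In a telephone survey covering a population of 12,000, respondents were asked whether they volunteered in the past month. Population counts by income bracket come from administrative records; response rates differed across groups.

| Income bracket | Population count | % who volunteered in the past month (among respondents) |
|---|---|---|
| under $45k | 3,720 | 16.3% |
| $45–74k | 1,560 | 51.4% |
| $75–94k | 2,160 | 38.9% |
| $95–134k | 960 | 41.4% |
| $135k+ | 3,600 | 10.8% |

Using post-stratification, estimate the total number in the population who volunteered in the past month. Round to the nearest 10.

Each cell contributes its population count × the respondent rate:
  under $45k: 3,720 × 16.3% = 606.36
  $45–74k: 1,560 × 51.4% = 801.84
  $75–94k: 2,160 × 38.9% = 840.24
  $95–134k: 960 × 41.4% = 397.44
  $135k+: 3,600 × 10.8% = 388.8
Estimated total = 3034.68 → 3,030.

3,030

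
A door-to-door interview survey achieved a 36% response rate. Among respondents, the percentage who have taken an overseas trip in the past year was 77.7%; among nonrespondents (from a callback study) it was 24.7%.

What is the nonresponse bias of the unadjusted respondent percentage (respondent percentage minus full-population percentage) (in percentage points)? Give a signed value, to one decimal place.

+33.9 percentage points

Nonresponse fraction = 1 − 0.36 = 0.64.
Bias = (nonresponse fraction) × (respondent percentage − nonrespondent percentage)
     = 0.64 × (77.7 − 24.7) = 0.64 × 53 = 33.92.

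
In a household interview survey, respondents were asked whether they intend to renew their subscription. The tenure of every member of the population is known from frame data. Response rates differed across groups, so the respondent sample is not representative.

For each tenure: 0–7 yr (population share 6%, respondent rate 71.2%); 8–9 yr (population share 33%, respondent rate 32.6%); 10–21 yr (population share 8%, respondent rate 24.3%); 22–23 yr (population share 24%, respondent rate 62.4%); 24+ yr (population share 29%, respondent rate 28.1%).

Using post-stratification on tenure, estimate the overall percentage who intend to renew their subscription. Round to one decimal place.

Post-stratification weights by population share, not respondent share:
  0–7 yr: 0.06 × 71.2 = 4.272
  8–9 yr: 0.33 × 32.6 = 10.758
  10–21 yr: 0.08 × 24.3 = 1.944
  22–23 yr: 0.24 × 62.4 = 14.976
  24+ yr: 0.29 × 28.1 = 8.149
Post-stratified estimate = 40.099 → 40.1%.

40.1%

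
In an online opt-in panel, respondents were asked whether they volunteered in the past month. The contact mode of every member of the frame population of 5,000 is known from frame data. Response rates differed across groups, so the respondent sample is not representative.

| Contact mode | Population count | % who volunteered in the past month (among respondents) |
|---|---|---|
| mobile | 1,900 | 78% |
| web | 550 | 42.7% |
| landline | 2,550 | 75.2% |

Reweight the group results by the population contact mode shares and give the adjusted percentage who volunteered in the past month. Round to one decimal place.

72.7%

Reweight to the known contact mode distribution:
  mobile: (1,900/5,000) × 78 = 29.64
  web: (550/5,000) × 42.7 = 4.697
  landline: (2,550/5,000) × 75.2 = 38.352
Post-stratified estimate = 72.689 → 72.7%.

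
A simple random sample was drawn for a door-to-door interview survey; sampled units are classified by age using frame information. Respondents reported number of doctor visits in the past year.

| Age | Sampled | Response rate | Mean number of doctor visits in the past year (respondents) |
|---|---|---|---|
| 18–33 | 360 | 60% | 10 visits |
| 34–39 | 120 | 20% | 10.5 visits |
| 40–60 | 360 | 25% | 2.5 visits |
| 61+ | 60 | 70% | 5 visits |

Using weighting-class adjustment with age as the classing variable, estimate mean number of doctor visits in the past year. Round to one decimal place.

6.7

With weight = n_sampled/n_responded per class, the weighted class total is n_sampled:
  18–33: 360 × 10 = 3600
  34–39: 120 × 10.5 = 1260
  40–60: 360 × 2.5 = 900
  61+: 60 × 5 = 300
Adjusted estimate = 6060 / 900 = 6.73333 → 6.7.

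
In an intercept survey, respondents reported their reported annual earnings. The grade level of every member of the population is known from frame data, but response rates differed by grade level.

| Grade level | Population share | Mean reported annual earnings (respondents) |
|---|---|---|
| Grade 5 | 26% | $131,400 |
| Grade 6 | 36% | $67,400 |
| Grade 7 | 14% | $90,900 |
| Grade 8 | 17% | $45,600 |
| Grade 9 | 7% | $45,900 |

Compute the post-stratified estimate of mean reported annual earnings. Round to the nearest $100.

$82,100

Each cell contributes population-share × respondent value:
  Grade 5: 0.26 × 131,400 = 34,164
  Grade 6: 0.36 × 67,400 = 24,264
  Grade 7: 0.14 × 90,900 = 12,726
  Grade 8: 0.17 × 45,600 = 7752
  Grade 9: 0.07 × 45,900 = 3213
Post-stratified estimate = 82,119 → $82,100.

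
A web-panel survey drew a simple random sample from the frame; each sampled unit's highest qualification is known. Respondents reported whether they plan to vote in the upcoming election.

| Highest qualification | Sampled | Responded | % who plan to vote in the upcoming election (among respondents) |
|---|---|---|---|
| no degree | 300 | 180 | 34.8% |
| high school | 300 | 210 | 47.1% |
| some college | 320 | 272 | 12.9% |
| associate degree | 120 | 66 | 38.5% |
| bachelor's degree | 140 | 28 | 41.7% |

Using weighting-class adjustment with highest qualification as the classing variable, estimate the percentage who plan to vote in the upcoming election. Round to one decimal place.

Class response rates: no degree 180/300 = 60%, high school 210/300 = 70%, some college 272/320 = 85%, associate degree 66/120 = 55%, bachelor's degree 28/140 = 20%.
Weighting each respondent by the inverse class response rate inflates each class back to its sampled size, so the class weight is n_sampled:
  no degree: 300 × 34.8 = 10,440
  high school: 300 × 47.1 = 14,130
  some college: 320 × 12.9 = 4128
  associate degree: 120 × 38.5 = 4620
  bachelor's degree: 140 × 41.7 = 5838
Adjusted estimate = 39,156 / 1,180 = 33.1831 → 33.2%.

33.2%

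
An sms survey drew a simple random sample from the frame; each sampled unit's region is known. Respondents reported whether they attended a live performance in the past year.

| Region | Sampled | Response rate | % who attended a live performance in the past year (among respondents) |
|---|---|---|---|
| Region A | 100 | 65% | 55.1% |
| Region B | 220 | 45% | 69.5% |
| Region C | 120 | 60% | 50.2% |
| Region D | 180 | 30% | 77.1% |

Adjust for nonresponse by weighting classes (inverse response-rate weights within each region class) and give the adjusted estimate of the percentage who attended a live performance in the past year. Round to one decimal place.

65.6%

With weight = n_sampled/n_responded per class, the weighted class total is n_sampled:
  Region A: 100 × 55.1 = 5510
  Region B: 220 × 69.5 = 15,290
  Region C: 120 × 50.2 = 6024
  Region D: 180 × 77.1 = 13878
Adjusted estimate = 40,702 / 620 = 65.6484 → 65.6%.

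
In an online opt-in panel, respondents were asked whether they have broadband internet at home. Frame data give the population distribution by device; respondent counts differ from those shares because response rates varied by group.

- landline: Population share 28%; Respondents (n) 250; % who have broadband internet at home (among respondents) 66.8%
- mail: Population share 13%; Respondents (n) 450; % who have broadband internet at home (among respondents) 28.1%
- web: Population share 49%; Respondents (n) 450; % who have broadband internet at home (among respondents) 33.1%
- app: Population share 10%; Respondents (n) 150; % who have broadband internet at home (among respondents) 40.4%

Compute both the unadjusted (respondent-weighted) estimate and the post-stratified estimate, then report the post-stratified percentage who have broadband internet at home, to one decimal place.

Naive respondent-only estimate (weights = respondent counts):
  (250/1300)×66.8 + (450/1300)×28.1 + (450/1300)×33.1 + (150/1300)×40.4 = 38.6923%
Reweighting by population device shares:
  0.28×66.8 + 0.13×28.1 + 0.49×33.1 + 0.1×40.4 = 42.616%

42.6%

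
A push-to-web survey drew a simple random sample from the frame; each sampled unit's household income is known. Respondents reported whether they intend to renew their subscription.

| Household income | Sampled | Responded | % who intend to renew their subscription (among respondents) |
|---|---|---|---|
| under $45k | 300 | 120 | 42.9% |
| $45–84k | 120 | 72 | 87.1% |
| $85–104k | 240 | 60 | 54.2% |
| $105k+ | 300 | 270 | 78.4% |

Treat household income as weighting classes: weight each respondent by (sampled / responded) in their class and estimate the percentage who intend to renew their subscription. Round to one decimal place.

Class response rates: under $45k 120/300 = 40%, $45–84k 72/120 = 60%, $85–104k 60/240 = 25%, $105k+ 270/300 = 90%.
Inverse-response-rate weighting restores each class to its sampled count, so class totals weight by n_sampled:
  under $45k: 300 × 42.9 = 12,870
  $45–84k: 120 × 87.1 = 10,452
  $85–104k: 240 × 54.2 = 13,008
  $105k+: 300 × 78.4 = 23,520
Adjusted estimate = 59,850 / 960 = 62.3438 → 62.3%.

62.3%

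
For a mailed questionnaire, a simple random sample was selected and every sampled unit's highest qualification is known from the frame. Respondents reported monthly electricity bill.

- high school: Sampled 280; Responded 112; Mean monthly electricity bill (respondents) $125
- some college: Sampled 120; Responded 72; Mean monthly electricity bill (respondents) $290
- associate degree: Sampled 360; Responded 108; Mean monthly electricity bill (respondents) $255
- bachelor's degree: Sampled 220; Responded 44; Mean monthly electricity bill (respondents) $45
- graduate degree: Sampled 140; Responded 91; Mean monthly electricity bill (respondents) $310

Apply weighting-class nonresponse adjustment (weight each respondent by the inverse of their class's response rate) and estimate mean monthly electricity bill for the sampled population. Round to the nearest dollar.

Response rates by class: high school 112/280 = 40%, some college 72/120 = 60%, associate degree 108/360 = 30%, bachelor's degree 44/220 = 20%, graduate degree 91/140 = 65%.
Each respondent's weight = sampled/responded in their class; summing within a class gives n_sampled, so:
  high school: 280 × 125 = 35,000
  some college: 120 × 290 = 34,800
  associate degree: 360 × 255 = 91,800
  bachelor's degree: 220 × 45 = 9900
  graduate degree: 140 × 310 = 43,400
Adjusted estimate = 214,900 / 1,120 = 191.875 → $192.

$192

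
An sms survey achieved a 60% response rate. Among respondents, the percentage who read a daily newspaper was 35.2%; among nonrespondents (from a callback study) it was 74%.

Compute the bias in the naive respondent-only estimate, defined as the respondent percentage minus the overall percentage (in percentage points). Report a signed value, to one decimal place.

Nonresponse fraction = 1 − 0.6 = 0.4.
Bias = (nonresponse fraction) × (respondent percentage − nonrespondent percentage)
     = 0.4 × (35.2 − 74) = 0.4 × -38.8 = -15.52.

-15.5 percentage points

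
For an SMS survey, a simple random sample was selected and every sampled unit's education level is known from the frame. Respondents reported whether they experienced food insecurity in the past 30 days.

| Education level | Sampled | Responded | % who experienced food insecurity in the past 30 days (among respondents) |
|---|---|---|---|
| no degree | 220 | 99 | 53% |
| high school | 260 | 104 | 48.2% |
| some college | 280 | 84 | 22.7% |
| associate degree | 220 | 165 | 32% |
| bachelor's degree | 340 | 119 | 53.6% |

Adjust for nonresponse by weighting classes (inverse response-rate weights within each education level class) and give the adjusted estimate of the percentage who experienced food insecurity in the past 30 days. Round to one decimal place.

42.3%

Class response rates: no degree 99/220 = 45%, high school 104/260 = 40%, some college 84/280 = 30%, associate degree 165/220 = 75%, bachelor's degree 119/340 = 35%.
With weight = n_sampled/n_responded per class, the weighted class total is n_sampled:
  no degree: 220 × 53 = 11,660
  high school: 260 × 48.2 = 12,532
  some college: 280 × 22.7 = 6356
  associate degree: 220 × 32 = 7040
  bachelor's degree: 340 × 53.6 = 18,224
Adjusted estimate = 55,812 / 1,320 = 42.2818 → 42.3%.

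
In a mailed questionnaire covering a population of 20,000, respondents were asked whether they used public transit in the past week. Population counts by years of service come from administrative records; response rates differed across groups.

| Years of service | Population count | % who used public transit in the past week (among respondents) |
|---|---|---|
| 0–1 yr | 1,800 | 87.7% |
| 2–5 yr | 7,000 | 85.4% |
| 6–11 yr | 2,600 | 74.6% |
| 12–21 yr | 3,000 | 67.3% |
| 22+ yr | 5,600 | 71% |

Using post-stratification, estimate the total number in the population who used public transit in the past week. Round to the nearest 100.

15,500

Apply each group's respondent rate to its population count:
  0–1 yr: 1,800 × 87.7% = 1578.6
  2–5 yr: 7,000 × 85.4% = 5978
  6–11 yr: 2,600 × 74.6% = 1939.6
  12–21 yr: 3,000 × 67.3% = 2019
  22+ yr: 5,600 × 71% = 3976
Estimated total = 15491.2 → 15,500.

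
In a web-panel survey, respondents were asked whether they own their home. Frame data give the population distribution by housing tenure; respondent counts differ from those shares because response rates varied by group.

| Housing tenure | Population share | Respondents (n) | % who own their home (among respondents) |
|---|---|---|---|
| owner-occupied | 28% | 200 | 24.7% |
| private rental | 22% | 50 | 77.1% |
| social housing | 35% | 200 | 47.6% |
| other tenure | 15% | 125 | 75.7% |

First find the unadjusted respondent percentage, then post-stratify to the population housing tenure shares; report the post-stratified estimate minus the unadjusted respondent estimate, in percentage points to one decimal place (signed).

+3.6 percentage points

Unadjusted (pooled respondent) estimate weights by respondent counts:
  (200/575)×24.7 + (50/575)×77.1 + (200/575)×47.6 + (125/575)×75.7 = 48.3087%
Reweighting by population housing tenure shares:
  0.28×24.7 + 0.22×77.1 + 0.35×47.6 + 0.15×75.7 = 51.893%
Difference = 51.893 − 48.3087 = 3.5843 pp.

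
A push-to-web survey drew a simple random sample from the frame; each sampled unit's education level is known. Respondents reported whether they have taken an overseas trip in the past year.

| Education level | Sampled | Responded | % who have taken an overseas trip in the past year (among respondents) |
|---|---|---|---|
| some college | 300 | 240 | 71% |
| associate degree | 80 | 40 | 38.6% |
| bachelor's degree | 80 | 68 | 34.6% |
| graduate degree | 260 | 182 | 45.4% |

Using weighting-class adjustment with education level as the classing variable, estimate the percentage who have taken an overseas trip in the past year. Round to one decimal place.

54.1%

Response rates by class: some college 240/300 = 80%, associate degree 40/80 = 50%, bachelor's degree 68/80 = 85%, graduate degree 182/260 = 70%.
With weight = n_sampled/n_responded per class, the weighted class total is n_sampled:
  some college: 300 × 71 = 21,300
  associate degree: 80 × 38.6 = 3088
  bachelor's degree: 80 × 34.6 = 2768
  graduate degree: 260 × 45.4 = 11,804
Adjusted estimate = 38,960 / 720 = 54.1111 → 54.1%.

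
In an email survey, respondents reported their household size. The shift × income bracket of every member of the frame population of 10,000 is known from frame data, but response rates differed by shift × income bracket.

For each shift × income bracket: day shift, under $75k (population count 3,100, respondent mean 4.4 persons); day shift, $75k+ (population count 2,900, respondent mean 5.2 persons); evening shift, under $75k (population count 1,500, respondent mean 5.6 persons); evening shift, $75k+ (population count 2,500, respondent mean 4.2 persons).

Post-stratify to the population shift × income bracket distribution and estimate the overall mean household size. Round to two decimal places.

4.76

Each cell contributes population-share × respondent value:
  day shift, under $75k: (3,100/10,000) × 4.4 = 1.364
  day shift, $75k+: (2,900/10,000) × 5.2 = 1.508
  evening shift, under $75k: (1,500/10,000) × 5.6 = 0.84
  evening shift, $75k+: (2,500/10,000) × 4.2 = 1.05
Post-stratified estimate = 4.762 → 4.76.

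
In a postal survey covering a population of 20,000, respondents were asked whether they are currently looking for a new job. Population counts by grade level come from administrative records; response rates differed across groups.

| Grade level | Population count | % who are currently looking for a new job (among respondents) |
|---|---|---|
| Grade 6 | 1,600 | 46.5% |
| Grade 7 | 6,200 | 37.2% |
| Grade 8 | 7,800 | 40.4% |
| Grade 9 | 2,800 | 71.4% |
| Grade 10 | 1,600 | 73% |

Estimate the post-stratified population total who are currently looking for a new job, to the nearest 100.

Apply each group's respondent rate to its population count:
  Grade 6: 1,600 × 46.5% = 744
  Grade 7: 6,200 × 37.2% = 2306.4
  Grade 8: 7,800 × 40.4% = 3151.2
  Grade 9: 2,800 × 71.4% = 1999.2
  Grade 10: 1,600 × 73% = 1168
Estimated total = 9368.8 → 9,400.

9,400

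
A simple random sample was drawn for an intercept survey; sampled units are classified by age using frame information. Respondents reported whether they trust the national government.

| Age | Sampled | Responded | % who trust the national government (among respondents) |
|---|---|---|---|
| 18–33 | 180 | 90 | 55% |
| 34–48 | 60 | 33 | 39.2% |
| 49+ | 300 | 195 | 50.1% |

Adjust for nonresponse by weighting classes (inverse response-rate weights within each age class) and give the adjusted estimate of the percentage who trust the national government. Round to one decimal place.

50.5%

Response rates by class: 18–33 90/180 = 50%, 34–48 33/60 = 55%, 49+ 195/300 = 65%.
Weighting each respondent by the inverse class response rate inflates each class back to its sampled size, so the class weight is n_sampled:
  18–33: 180 × 55 = 9900
  34–48: 60 × 39.2 = 2352
  49+: 300 × 50.1 = 15,030
Adjusted estimate = 27,282 / 540 = 50.5222 → 50.5%.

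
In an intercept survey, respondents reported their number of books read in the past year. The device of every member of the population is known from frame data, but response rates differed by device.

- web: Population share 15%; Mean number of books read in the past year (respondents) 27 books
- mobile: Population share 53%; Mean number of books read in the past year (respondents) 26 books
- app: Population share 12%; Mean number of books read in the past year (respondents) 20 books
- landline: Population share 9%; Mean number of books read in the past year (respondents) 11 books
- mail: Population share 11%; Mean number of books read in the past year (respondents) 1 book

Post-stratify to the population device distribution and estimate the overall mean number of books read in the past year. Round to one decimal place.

Weight each group's respondent value by its population share:
  web: 0.15 × 27 = 4.05
  mobile: 0.53 × 26 = 13.78
  app: 0.12 × 20 = 2.4
  landline: 0.09 × 11 = 0.99
  mail: 0.11 × 1 = 0.11
Post-stratified estimate = 21.33 → 21.3.

21.3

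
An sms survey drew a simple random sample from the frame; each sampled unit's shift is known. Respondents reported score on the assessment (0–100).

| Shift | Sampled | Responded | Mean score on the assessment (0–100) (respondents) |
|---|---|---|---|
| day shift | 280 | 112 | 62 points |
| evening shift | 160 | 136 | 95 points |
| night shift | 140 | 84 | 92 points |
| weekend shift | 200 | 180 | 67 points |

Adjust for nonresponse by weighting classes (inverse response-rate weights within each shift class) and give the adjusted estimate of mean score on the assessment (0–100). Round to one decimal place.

75.4

Response rates by class: day shift 112/280 = 40%, evening shift 136/160 = 85%, night shift 84/140 = 60%, weekend shift 180/200 = 90%.
Inverse-response-rate weighting restores each class to its sampled count, so class totals weight by n_sampled:
  day shift: 280 × 62 = 17,360
  evening shift: 160 × 95 = 15,200
  night shift: 140 × 92 = 12,880
  weekend shift: 200 × 67 = 13,400
Adjusted estimate = 58,840 / 780 = 75.4359 → 75.4.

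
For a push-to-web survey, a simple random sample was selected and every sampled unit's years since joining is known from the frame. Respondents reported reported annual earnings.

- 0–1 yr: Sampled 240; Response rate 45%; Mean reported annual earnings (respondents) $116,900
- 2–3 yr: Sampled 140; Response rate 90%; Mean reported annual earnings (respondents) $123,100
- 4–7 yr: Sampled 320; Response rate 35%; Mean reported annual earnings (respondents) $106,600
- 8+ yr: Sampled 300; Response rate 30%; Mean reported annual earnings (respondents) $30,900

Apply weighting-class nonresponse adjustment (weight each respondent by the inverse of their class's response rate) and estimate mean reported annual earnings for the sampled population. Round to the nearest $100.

$88,700

Weighting each respondent by the inverse class response rate inflates each class back to its sampled size, so the class weight is n_sampled:
  0–1 yr: 240 × 116,900 = 28,056,000
  2–3 yr: 140 × 123,100 = 17,234,000
  4–7 yr: 320 × 106,600 = 34,112,000
  8+ yr: 300 × 30,900 = 9,270,000
Adjusted estimate = 88,672,000 / 1,000 = 88,672 → $88,700.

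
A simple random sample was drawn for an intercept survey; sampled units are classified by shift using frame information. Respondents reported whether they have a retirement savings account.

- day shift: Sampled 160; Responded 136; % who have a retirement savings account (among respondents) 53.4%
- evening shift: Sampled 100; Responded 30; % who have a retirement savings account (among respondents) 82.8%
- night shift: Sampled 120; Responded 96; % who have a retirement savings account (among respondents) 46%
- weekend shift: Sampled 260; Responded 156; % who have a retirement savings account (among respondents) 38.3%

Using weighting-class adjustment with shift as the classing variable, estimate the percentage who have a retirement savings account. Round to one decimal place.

50.5%

Class response rates: day shift 136/160 = 85%, evening shift 30/100 = 30%, night shift 96/120 = 80%, weekend shift 156/260 = 60%.
With weight = n_sampled/n_responded per class, the weighted class total is n_sampled:
  day shift: 160 × 53.4 = 8544
  evening shift: 100 × 82.8 = 8280
  night shift: 120 × 46 = 5520
  weekend shift: 260 × 38.3 = 9958
Adjusted estimate = 32,302 / 640 = 50.4719 → 50.5%.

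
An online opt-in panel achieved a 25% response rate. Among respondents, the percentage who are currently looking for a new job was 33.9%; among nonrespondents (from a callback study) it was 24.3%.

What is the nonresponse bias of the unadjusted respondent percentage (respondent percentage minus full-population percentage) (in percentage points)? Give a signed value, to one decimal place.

Nonresponse fraction = 1 − 0.25 = 0.75.
Bias = (nonresponse fraction) × (respondent percentage − nonrespondent percentage)
     = 0.75 × (33.9 − 24.3) = 0.75 × 9.6 = 7.2.

+7.2 percentage points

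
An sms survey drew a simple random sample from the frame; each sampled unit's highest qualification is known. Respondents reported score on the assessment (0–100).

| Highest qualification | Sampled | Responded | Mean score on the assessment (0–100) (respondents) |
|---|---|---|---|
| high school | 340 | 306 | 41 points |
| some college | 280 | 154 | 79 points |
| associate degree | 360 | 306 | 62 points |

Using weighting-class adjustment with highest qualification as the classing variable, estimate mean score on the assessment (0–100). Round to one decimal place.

59.6

Class response rates: high school 306/340 = 90%, some college 154/280 = 55%, associate degree 306/360 = 85%.
With weight = n_sampled/n_responded per class, the weighted class total is n_sampled:
  high school: 340 × 41 = 13,940
  some college: 280 × 79 = 22,120
  associate degree: 360 × 62 = 22,320
Adjusted estimate = 58,380 / 980 = 59.5714 → 59.6.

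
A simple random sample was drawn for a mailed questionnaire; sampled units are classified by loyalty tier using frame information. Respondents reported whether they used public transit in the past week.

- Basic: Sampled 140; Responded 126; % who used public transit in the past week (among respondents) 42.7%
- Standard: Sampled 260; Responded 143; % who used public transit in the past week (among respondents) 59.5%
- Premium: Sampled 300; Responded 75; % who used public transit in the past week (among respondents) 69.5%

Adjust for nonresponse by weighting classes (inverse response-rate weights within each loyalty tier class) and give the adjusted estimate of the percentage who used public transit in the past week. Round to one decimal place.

60.4%

Class response rates: Basic 126/140 = 90%, Standard 143/260 = 55%, Premium 75/300 = 25%.
Inverse-response-rate weighting restores each class to its sampled count, so class totals weight by n_sampled:
  Basic: 140 × 42.7 = 5978
  Standard: 260 × 59.5 = 15,470
  Premium: 300 × 69.5 = 20,850
Adjusted estimate = 42,298 / 700 = 60.4257 → 60.4%.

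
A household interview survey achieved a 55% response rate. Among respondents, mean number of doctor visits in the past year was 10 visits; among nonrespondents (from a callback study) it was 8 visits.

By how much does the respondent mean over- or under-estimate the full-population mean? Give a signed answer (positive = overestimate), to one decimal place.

Nonresponse fraction = 1 − 0.55 = 0.45.
Bias = (nonresponse fraction) × (respondent mean − nonrespondent mean)
     = 0.45 × (10 − 8) = 0.45 × 2 = 0.9.

+0.9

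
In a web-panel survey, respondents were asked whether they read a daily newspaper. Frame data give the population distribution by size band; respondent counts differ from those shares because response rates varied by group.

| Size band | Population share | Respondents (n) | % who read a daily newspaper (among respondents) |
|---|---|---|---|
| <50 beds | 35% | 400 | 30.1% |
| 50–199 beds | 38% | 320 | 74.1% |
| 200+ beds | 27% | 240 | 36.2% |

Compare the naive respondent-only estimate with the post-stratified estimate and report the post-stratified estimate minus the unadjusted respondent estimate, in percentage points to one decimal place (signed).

+2.2 percentage points

Naive respondent-only estimate (weights = respondent counts):
  (400/960)×30.1 + (320/960)×74.1 + (240/960)×36.2 = 46.2917%
Reweighting by population size band shares:
  0.35×30.1 + 0.38×74.1 + 0.27×36.2 = 48.467%
Difference = 48.467 − 46.2917 = 2.1753 pp.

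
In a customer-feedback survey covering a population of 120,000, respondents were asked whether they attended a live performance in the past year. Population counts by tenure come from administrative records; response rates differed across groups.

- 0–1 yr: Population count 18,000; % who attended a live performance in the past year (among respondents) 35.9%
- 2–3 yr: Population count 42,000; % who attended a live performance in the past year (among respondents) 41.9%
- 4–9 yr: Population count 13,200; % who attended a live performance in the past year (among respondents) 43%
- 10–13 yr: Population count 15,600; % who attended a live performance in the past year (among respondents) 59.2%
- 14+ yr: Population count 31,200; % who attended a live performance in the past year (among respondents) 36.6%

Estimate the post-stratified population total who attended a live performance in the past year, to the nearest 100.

50,400

Each cell contributes its population count × the respondent rate:
  0–1 yr: 18,000 × 35.9% = 6462
  2–3 yr: 42,000 × 41.9% = 17,598
  4–9 yr: 13,200 × 43% = 5676
  10–13 yr: 15,600 × 59.2% = 9235.2
  14+ yr: 31,200 × 36.6% = 11419.2
Estimated total = 50390.4 → 50,400.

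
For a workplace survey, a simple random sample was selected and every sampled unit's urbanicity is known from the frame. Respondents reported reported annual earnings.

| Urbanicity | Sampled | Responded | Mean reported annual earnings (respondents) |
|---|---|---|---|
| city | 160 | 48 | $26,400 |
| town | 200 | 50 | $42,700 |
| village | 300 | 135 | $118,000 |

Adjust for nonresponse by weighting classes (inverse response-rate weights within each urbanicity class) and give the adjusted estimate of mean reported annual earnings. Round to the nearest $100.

$73,000

Class response rates: city 48/160 = 30%, town 50/200 = 25%, village 135/300 = 45%.
Each respondent's weight = sampled/responded in their class; summing within a class gives n_sampled, so:
  city: 160 × 26,400 = 4,224,000
  town: 200 × 42,700 = 8,540,000
  village: 300 × 118,000 = 35,400,000
Adjusted estimate = 48,164,000 / 660 = 72975.8 → $73,000.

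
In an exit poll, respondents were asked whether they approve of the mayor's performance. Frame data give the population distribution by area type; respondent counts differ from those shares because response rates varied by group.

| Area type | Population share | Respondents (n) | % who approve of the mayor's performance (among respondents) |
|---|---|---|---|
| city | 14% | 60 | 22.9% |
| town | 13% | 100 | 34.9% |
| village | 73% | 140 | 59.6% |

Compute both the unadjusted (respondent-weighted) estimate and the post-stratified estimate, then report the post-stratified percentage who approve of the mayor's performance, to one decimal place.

Unadjusted (pooled respondent) estimate weights by respondent counts:
  (60/300)×22.9 + (100/300)×34.9 + (140/300)×59.6 = 44.0267%
Post-stratified estimate weights by population shares:
  0.14×22.9 + 0.13×34.9 + 0.73×59.6 = 51.251%

51.3%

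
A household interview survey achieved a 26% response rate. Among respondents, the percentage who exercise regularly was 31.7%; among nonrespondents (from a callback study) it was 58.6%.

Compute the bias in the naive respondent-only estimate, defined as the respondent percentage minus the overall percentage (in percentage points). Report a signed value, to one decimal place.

Nonresponse fraction = 1 − 0.26 = 0.74.
Bias = (nonresponse fraction) × (respondent percentage − nonrespondent percentage)
     = 0.74 × (31.7 − 58.6) = 0.74 × -26.9 = -19.906.

-19.9 percentage points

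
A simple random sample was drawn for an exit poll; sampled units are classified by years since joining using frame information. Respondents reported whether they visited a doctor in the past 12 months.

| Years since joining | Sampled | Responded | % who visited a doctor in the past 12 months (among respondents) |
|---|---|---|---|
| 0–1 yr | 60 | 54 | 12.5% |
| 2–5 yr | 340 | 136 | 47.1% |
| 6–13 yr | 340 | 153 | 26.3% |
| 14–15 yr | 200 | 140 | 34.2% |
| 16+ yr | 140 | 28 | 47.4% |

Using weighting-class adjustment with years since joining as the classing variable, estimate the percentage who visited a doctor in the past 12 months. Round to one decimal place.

36.3%

Class response rates: 0–1 yr 54/60 = 90%, 2–5 yr 136/340 = 40%, 6–13 yr 153/340 = 45%, 14–15 yr 140/200 = 70%, 16+ yr 28/140 = 20%.
With weight = n_sampled/n_responded per class, the weighted class total is n_sampled:
  0–1 yr: 60 × 12.5 = 750
  2–5 yr: 340 × 47.1 = 16,014
  6–13 yr: 340 × 26.3 = 8942
  14–15 yr: 200 × 34.2 = 6840
  16+ yr: 140 × 47.4 = 6636
Adjusted estimate = 39,182 / 1,080 = 36.2796 → 36.3%.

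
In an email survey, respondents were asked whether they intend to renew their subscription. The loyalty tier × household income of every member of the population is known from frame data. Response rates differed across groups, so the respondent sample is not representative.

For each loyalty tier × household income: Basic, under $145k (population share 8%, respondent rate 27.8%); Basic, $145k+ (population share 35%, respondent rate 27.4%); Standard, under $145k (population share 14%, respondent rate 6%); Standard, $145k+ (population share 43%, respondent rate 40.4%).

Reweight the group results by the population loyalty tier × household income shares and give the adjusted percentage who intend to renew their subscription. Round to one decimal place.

30.0%

Post-stratification weights by population share, not respondent share:
  Basic, under $145k: 0.08 × 27.8 = 2.224
  Basic, $145k+: 0.35 × 27.4 = 9.59
  Standard, under $145k: 0.14 × 6 = 0.84
  Standard, $145k+: 0.43 × 40.4 = 17.372
Post-stratified estimate = 30.026 → 30.0%.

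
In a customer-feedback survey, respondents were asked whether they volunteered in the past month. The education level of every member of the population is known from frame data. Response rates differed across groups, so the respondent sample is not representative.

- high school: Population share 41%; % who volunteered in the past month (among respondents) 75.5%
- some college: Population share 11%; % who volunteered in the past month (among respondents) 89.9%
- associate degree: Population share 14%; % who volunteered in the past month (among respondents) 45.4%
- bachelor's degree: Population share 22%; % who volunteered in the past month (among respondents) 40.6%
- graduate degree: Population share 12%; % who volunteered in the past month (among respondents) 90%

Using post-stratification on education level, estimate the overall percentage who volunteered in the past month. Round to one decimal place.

Post-stratification weights by population share, not respondent share:
  high school: 0.41 × 75.5 = 30.955
  some college: 0.11 × 89.9 = 9.889
  associate degree: 0.14 × 45.4 = 6.356
  bachelor's degree: 0.22 × 40.6 = 8.932
  graduate degree: 0.12 × 90 = 10.8
Post-stratified estimate = 66.932 → 66.9%.

66.9%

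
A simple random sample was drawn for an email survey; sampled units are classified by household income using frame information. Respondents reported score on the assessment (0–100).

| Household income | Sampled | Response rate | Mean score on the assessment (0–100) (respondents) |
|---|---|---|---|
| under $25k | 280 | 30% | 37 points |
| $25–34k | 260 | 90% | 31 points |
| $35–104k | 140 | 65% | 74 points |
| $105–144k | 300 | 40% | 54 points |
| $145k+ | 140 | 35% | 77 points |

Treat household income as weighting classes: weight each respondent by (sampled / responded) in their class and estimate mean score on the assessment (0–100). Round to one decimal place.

49.8

Each respondent's weight = sampled/responded in their class; summing within a class gives n_sampled, so:
  under $25k: 280 × 37 = 10,360
  $25–34k: 260 × 31 = 8060
  $35–104k: 140 × 74 = 10,360
  $105–144k: 300 × 54 = 16,200
  $145k+: 140 × 77 = 10,780
Adjusted estimate = 55,760 / 1,120 = 49.7857 → 49.8.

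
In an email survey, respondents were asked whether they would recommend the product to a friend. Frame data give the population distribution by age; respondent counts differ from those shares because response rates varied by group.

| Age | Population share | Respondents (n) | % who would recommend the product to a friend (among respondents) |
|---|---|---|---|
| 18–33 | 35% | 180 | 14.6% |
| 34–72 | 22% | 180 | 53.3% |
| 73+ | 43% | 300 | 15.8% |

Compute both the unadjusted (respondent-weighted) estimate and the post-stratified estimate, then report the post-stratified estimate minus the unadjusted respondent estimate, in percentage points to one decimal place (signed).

-2.1 percentage points

Unadjusted (pooled respondent) estimate weights by respondent counts:
  (180/660)×14.6 + (180/660)×53.3 + (300/660)×15.8 = 25.7%
Post-stratified estimate weights by population shares:
  0.35×14.6 + 0.22×53.3 + 0.43×15.8 = 23.63%
Difference = 23.63 − 25.7 = -2.07 pp.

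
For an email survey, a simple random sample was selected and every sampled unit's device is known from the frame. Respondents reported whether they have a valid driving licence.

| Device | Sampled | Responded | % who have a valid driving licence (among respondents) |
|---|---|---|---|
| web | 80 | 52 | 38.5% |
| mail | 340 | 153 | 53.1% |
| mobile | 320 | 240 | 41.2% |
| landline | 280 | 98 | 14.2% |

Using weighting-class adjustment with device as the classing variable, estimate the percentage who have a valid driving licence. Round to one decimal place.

Response rates by class: web 52/80 = 65%, mail 153/340 = 45%, mobile 240/320 = 75%, landline 98/280 = 35%.
With weight = n_sampled/n_responded per class, the weighted class total is n_sampled:
  web: 80 × 38.5 = 3080
  mail: 340 × 53.1 = 18,054
  mobile: 320 × 41.2 = 13,184
  landline: 280 × 14.2 = 3976
Adjusted estimate = 38,294 / 1,020 = 37.5431 → 37.5%.

37.5%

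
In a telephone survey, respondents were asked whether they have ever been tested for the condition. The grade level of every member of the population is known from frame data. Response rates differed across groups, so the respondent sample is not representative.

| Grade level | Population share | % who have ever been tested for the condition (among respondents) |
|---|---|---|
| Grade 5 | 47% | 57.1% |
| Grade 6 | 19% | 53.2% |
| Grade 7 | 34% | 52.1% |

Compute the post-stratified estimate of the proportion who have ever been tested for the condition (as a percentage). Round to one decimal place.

Each cell contributes population-share × respondent value:
  Grade 5: 0.47 × 57.1 = 26.837
  Grade 6: 0.19 × 53.2 = 10.108
  Grade 7: 0.34 × 52.1 = 17.714
Post-stratified estimate = 54.659 → 54.7%.

54.7%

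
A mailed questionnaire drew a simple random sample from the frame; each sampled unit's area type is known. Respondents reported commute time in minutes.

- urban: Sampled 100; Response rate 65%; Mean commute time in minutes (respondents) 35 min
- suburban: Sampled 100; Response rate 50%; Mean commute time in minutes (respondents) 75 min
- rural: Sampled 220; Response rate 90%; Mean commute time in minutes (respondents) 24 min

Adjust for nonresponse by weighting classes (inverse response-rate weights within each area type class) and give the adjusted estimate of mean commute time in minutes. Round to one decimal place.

38.8

Inverse-response-rate weighting restores each class to its sampled count, so class totals weight by n_sampled:
  urban: 100 × 35 = 3500
  suburban: 100 × 75 = 7500
  rural: 220 × 24 = 5280
Adjusted estimate = 16,280 / 420 = 38.7619 → 38.8.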